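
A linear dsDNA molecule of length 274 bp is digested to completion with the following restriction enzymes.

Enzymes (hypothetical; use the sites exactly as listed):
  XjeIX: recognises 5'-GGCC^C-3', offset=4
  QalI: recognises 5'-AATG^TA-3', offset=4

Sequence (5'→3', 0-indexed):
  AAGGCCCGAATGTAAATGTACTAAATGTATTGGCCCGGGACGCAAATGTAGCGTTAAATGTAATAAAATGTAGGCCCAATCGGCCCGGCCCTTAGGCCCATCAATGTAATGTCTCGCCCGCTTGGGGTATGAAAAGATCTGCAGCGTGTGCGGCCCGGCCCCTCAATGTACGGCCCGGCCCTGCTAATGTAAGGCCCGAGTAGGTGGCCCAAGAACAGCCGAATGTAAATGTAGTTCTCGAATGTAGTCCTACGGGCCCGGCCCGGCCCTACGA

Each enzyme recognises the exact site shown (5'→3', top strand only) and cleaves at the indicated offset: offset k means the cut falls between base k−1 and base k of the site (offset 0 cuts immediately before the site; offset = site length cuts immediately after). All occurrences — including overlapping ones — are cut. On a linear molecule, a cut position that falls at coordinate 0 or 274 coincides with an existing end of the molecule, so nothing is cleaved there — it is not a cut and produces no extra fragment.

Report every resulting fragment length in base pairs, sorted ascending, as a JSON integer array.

[5,5,5,5,5,6,6,6,6,6,6,7,7,8,8,8,8,9,9,9,10,12,13,13,13,14,16,49]

Per-enzyme occurrences:
  XjeIX (GGCCC, off=4): starts [2, 31, 72, 81, 86, 94, 151, 156, 171, 176, 192, 205, 254, 259, 264] → cuts [6, 35, 76, 85, 90, 98, 155, 160, 175, 180, 196, 209, 258, 263, 268]
  QalI (AATGTA, off=4): starts [8, 14, 23, 44, 56, 66, 102, 164, 185, 221, 227, 240] → cuts [12, 18, 27, 48, 60, 70, 106, 168, 189, 225, 231, 244]

Pooled cuts: [6, 12, 18, 27, 35, 48, 60, 70, 76, 85, 90, 98, 106, 155, 160, 168, 175, 180, 189, 196, 209, 225, 231, 244, 258, 263, 268]

Fragment lengths:
  [0,6): 6 bp
  [6,12): 6 bp
  [12,18): 6 bp
  [18,27): 9 bp
  [27,35): 8 bp
  [35,48): 13 bp
  [48,60): 12 bp
  [60,70): 10 bp
  [70,76): 6 bp
  [76,85): 9 bp
  [85,90): 5 bp
  [90,98): 8 bp
  [98,106): 8 bp
  [106,155): 49 bp
  [155,160): 5 bp
  [160,168): 8 bp
  [168,175): 7 bp
  [175,180): 5 bp
  [180,189): 9 bp
  [189,196): 7 bp
  [196,209): 13 bp
  [209,225): 16 bp
  [225,231): 6 bp
  [231,244): 13 bp
  [244,258): 14 bp
  [258,263): 5 bp
  [263,268): 5 bp
  [268,274): 6 bp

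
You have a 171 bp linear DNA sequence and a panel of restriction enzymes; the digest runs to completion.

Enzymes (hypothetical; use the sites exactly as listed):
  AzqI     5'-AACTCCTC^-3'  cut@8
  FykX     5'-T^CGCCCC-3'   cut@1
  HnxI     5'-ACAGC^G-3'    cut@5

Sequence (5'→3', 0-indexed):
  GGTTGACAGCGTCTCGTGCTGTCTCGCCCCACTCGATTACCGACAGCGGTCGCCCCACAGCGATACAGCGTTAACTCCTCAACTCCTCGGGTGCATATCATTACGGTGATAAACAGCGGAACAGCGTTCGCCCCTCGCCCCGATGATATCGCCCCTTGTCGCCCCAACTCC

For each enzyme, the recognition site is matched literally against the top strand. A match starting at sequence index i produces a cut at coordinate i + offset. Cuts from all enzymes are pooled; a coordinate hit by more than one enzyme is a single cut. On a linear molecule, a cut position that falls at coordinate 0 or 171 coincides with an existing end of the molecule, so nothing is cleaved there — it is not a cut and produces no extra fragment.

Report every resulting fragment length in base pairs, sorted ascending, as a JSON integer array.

[3,3,7,8,8,8,10,10,11,11,12,14,14,23,29]

Scan for sites:
  AzqI AACTCCTC/8: at [72, 80] ⇒ [80, 88]
  FykX TCGCCCC/1: at [23, 49, 127, 134, 148, 158] ⇒ [24, 50, 128, 135, 149, 159]
  HnxI ACAGCG/5: at [5, 42, 56, 64, 112, 120] ⇒ [10, 47, 61, 69, 117, 125]

Pooled cuts: [10, 24, 47, 50, 61, 69, 80, 88, 117, 125, 128, 135, 149, 159]

Fragment lengths:
  [0,10): 10 bp
  [10,24): 14 bp
  [24,47): 23 bp
  [47,50): 3 bp
  [50,61): 11 bp
  [61,69): 8 bp
  [69,80): 11 bp
  [80,88): 8 bp
  [88,117): 29 bp
  [117,125): 8 bp
  [125,128): 3 bp
  [128,135): 7 bp
  [135,149): 14 bp
  [149,159): 10 bp
  [159,171): 12 bp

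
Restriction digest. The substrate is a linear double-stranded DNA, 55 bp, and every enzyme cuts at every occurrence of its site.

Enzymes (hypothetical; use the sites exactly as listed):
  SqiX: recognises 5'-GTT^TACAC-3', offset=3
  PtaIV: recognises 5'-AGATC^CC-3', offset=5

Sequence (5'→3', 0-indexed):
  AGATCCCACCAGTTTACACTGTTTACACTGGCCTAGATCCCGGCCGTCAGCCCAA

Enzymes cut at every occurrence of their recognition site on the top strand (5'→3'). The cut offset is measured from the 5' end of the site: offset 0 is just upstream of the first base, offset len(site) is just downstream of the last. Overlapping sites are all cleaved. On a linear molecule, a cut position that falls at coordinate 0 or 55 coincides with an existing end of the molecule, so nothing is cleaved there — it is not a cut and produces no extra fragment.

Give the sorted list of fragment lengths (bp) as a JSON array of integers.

[5,9,9,16,16]

Site scan:
  SqiX GTTTACAC/3: at [11, 20] ⇒ [14, 23]
  PtaIV AGATCCC/5: at [0, 34] ⇒ [5, 39]

All cut coordinates (distinct, sorted): [5, 14, 23, 39]

Fragments:
  [0,5): 5 bp
  [5,14): 9 bp
  [14,23): 9 bp
  [23,39): 16 bp
  [39,55): 16 bp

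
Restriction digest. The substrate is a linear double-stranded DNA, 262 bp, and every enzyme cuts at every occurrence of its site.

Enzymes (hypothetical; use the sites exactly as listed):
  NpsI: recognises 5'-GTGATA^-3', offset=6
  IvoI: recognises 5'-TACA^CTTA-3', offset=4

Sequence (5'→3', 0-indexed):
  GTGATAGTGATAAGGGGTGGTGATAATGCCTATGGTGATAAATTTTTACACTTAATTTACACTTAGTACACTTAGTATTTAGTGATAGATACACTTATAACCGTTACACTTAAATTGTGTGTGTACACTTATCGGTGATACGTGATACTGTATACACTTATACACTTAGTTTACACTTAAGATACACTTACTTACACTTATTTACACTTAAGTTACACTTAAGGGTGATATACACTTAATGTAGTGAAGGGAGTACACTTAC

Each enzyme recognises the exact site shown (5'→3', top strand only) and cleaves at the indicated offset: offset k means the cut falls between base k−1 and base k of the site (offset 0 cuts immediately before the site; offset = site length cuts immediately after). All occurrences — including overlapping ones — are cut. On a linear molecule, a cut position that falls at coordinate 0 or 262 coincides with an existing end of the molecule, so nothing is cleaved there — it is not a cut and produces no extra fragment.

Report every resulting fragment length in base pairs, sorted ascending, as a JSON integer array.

[4,5,6,6,6,7,8,9,9,10,10,10,11,11,11,11,13,13,13,15,15,17,19,23]

Scan for sites:
  NpsI (GTGATA, off=6): starts [0, 6, 19, 34, 81, 134, 141, 224] → cuts [6, 12, 25, 40, 87, 140, 147, 230]
  IvoI (TACACTTA, off=4): starts [46, 57, 66, 89, 104, 123, 152, 160, 171, 182, 192, 202, 213, 230, 253] → cuts [50, 61, 70, 93, 108, 127, 156, 164, 175, 186, 196, 206, 217, 234, 257]

All cut coordinates (distinct, sorted): [6, 12, 25, 40, 50, 61, 70, 87, 93, 108, 127, 140, 147, 156, 164, 175, 186, 196, 206, 217, 230, 234, 257]

Fragment lengths:
  [0,6): 6 bp
  [6,12): 6 bp
  [12,25): 13 bp
  [25,40): 15 bp
  [40,50): 10 bp
  [50,61): 11 bp
  [61,70): 9 bp
  [70,87): 17 bp
  [87,93): 6 bp
  [93,108): 15 bp
  [108,127): 19 bp
  [127,140): 13 bp
  [140,147): 7 bp
  [147,156): 9 bp
  [156,164): 8 bp
  [164,175): 11 bp
  [175,186): 11 bp
  [186,196): 10 bp
  [196,206): 10 bp
  [206,217): 11 bp
  [217,230): 13 bp
  [230,234): 4 bp
  [234,257): 23 bp
  [257,262): 5 bp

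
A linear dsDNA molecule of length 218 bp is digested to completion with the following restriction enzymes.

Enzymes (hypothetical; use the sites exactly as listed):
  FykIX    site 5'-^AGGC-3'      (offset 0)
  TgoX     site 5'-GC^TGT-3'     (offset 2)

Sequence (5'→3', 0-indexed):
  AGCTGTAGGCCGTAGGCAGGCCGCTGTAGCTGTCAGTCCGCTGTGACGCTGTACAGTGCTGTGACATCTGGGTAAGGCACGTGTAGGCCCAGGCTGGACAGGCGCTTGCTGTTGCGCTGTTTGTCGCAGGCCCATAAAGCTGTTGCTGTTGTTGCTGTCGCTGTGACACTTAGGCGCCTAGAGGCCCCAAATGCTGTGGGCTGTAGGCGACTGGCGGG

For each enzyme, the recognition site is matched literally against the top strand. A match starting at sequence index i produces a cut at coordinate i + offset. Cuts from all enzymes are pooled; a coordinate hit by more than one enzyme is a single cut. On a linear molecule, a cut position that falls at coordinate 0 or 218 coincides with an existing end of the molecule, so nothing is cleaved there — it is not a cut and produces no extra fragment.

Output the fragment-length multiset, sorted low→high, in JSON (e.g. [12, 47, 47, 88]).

Scan for sites:
  FykIX AGGC/0: at [6, 13, 17, 74, 84, 90, 99, 127, 171, 181, 204] ⇒ [6, 13, 17, 74, 84, 90, 99, 127, 171, 181, 204]
  TgoX GCTGT/2: at [1, 22, 28, 39, 47, 57, 107, 115, 138, 144, 153, 159, 192, 199] ⇒ [3, 24, 30, 41, 49, 59, 109, 117, 140, 146, 155, 161, 194, 201]

Pooled cuts: [3, 6, 13, 17, 24, 30, 41, 49, 59, 74, 84, 90, 99, 109, 117, 127, 140, 146, 155, 161, 171, 181, 194, 201, 204]

Fragment lengths:
  [0,3): 3 bp
  [3,6): 3 bp
  [6,13): 7 bp
  [13,17): 4 bp
  [17,24): 7 bp
  [24,30): 6 bp
  [30,41): 11 bp
  [41,49): 8 bp
  [49,59): 10 bp
  [59,74): 15 bp
  [74,84): 10 bp
  [84,90): 6 bp
  [90,99): 9 bp
  [99,109): 10 bp
  [109,117): 8 bp
  [117,127): 10 bp
  [127,140): 13 bp
  [140,146): 6 bp
  [146,155): 9 bp
  [155,161): 6 bp
  [161,171): 10 bp
  [171,181): 10 bp
  [181,194): 13 bp
  [194,201): 7 bp
  [201,204): 3 bp
  [204,218): 14 bp

[3,3,3,4,6,6,6,6,7,7,7,8,8,9,9,10,10,10,10,10,10,11,13,13,14,15]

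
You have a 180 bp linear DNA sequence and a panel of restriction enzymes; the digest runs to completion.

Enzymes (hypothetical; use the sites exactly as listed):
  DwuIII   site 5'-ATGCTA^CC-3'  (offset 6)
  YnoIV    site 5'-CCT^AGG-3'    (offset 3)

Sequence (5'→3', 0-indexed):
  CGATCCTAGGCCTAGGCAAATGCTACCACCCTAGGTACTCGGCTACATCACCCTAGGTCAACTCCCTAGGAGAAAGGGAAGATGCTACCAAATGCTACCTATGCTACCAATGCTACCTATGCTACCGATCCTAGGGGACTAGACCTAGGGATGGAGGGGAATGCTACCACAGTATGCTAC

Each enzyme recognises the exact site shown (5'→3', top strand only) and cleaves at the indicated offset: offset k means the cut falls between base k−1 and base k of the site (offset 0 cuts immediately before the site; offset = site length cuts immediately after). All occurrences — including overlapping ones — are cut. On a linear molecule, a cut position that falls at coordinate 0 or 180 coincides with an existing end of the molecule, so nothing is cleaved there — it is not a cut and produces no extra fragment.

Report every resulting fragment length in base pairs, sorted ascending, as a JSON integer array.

[6,7,7,8,9,9,9,10,12,13,14,14,20,20,22]

Site scan:
  DwuIII ATGCTACC/6: at [19, 81, 91, 100, 109, 118, 160] ⇒ [25, 87, 97, 106, 115, 124, 166]
  YnoIV CCTAGG/3: at [4, 10, 29, 51, 64, 129, 143] ⇒ [7, 13, 32, 54, 67, 132, 146]

Pooled cuts: [7, 13, 25, 32, 54, 67, 87, 97, 106, 115, 124, 132, 146, 166]

Fragment lengths:
  [0,7): 7 bp
  [7,13): 6 bp
  [13,25): 12 bp
  [25,32): 7 bp
  [32,54): 22 bp
  [54,67): 13 bp
  [67,87): 20 bp
  [87,97): 10 bp
  [97,106): 9 bp
  [106,115): 9 bp
  [115,124): 9 bp
  [124,132): 8 bp
  [132,146): 14 bp
  [146,166): 20 bp
  [166,180): 14 bp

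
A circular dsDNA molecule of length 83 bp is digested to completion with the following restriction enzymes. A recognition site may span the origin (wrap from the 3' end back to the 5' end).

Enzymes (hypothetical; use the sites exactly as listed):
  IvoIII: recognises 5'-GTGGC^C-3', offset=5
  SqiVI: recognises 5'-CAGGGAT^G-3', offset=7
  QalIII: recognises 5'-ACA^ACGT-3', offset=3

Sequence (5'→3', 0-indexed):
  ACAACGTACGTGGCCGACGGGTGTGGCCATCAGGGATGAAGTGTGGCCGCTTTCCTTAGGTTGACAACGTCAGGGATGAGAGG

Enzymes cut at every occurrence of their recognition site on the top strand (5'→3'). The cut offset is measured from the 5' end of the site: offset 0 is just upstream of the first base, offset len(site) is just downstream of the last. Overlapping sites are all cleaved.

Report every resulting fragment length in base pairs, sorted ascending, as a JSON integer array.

[9,10,10,11,11,13,19]

Per-enzyme occurrences:
  IvoIII (GTGGCC, off=5): starts [9, 22, 42] → cuts [14, 27, 47]
  SqiVI (CAGGGATG, off=7): starts [30, 70] → cuts [37, 77]
  QalIII (ACAACGT, off=3): starts [0, 63] → cuts [3, 66]

All cut coordinates (distinct, sorted): [3, 14, 27, 37, 47, 66, 77]

Fragments:
  3→14: 11 bp
  14→27: 13 bp
  27→37: 10 bp
  37→47: 10 bp
  47→66: 19 bp
  66→77: 11 bp
  77→3 (wrap): 83-77+3 = 9 bp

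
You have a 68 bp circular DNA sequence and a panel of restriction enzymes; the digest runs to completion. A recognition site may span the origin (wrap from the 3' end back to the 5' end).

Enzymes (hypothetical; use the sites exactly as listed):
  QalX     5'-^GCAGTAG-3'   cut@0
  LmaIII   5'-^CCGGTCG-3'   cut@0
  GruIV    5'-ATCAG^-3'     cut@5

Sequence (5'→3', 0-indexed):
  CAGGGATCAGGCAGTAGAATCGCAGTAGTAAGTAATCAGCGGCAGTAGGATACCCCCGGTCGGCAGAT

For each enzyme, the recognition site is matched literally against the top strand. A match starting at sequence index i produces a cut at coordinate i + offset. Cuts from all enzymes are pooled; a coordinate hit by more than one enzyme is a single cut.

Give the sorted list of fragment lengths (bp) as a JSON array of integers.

[2,7,11,14,16,18]

Per-enzyme occurrences:
  QalX GCAGTAG/0: at [10, 21, 41] ⇒ [10, 21, 41]
  LmaIII CCGGTCG/0: at [55] ⇒ [55]
  GruIV ATCAG/5: at [5, 34, 66] ⇒ [3, 10, 39]

All cut coordinates (distinct, sorted): [3, 10, 21, 39, 41, 55]

Fragment lengths:
  3→10: 7 bp
  10→21: 11 bp
  21→39: 18 bp
  39→41: 2 bp
  41→55: 14 bp
  55→3 (wrap): 68-55+3 = 16 bp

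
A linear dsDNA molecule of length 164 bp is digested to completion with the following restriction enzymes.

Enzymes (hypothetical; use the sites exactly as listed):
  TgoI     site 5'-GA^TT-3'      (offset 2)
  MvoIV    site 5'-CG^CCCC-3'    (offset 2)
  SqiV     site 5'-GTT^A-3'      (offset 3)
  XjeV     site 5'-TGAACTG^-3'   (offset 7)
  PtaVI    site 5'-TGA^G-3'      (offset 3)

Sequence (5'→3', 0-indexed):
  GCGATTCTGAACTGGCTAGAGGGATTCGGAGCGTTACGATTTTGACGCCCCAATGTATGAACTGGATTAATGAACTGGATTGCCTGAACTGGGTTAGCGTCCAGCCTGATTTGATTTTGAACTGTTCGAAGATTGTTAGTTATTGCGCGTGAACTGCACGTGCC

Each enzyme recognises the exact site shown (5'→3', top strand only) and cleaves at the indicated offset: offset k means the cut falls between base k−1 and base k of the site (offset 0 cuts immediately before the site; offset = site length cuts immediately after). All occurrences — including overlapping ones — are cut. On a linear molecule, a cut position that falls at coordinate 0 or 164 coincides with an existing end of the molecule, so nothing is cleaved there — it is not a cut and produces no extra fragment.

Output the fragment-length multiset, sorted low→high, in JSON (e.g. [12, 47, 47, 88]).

[2,2,4,4,4,4,5,5,8,8,8,10,10,10,11,11,12,14,15,17]

Per-enzyme occurrences:
  TgoI (GATT, off=2): starts [2, 22, 37, 64, 77, 107, 112, 130] → cuts [4, 24, 39, 66, 79, 109, 114, 132]
  MvoIV (CGCCCC, off=2): starts [45] → cuts [47]
  SqiV (GTTA, off=3): starts [32, 92, 134, 138] → cuts [35, 95, 137, 141]
  XjeV (TGAACTG, off=7): starts [7, 57, 70, 84, 117, 149] → cuts [14, 64, 77, 91, 124, 156]
  PtaVI (TGAG, off=3): no sites

All cut coordinates (distinct, sorted): [4, 14, 24, 35, 39, 47, 64, 66, 77, 79, 91, 95, 109, 114, 124, 132, 137, 141, 156]

Fragment lengths:
  [0,4): 4 bp
  [4,14): 10 bp
  [14,24): 10 bp
  [24,35): 11 bp
  [35,39): 4 bp
  [39,47): 8 bp
  [47,64): 17 bp
  [64,66): 2 bp
  [66,77): 11 bp
  [77,79): 2 bp
  [79,91): 12 bp
  [91,95): 4 bp
  [95,109): 14 bp
  [109,114): 5 bp
  [114,124): 10 bp
  [124,132): 8 bp
  [132,137): 5 bp
  [137,141): 4 bp
  [141,156): 15 bp
  [156,164): 8 bp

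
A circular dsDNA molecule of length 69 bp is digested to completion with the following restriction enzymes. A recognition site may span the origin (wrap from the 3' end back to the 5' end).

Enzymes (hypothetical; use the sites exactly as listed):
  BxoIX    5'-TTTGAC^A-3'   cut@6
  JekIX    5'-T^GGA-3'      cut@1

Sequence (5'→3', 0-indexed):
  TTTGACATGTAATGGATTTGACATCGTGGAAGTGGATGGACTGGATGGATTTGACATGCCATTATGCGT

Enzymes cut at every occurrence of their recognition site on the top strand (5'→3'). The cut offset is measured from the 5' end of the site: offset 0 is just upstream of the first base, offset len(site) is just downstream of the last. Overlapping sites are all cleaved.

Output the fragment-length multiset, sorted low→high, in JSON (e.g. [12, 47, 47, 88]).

[4,4,5,5,6,7,9,9,20]

Site scan:
  BxoIX (TTTGACA, off=6): starts [0, 16, 49] → cuts [6, 22, 55]
  JekIX (TGGA, off=1): starts [12, 26, 32, 36, 41, 45] → cuts [13, 27, 33, 37, 42, 46]

All cut coordinates (distinct, sorted): [6, 13, 22, 27, 33, 37, 42, 46, 55]

Fragments:
  6→13: 7 bp
  13→22: 9 bp
  22→27: 5 bp
  27→33: 6 bp
  33→37: 4 bp
  37→42: 5 bp
  42→46: 4 bp
  46→55: 9 bp
  55→6 (wrap): 69-55+6 = 20 bp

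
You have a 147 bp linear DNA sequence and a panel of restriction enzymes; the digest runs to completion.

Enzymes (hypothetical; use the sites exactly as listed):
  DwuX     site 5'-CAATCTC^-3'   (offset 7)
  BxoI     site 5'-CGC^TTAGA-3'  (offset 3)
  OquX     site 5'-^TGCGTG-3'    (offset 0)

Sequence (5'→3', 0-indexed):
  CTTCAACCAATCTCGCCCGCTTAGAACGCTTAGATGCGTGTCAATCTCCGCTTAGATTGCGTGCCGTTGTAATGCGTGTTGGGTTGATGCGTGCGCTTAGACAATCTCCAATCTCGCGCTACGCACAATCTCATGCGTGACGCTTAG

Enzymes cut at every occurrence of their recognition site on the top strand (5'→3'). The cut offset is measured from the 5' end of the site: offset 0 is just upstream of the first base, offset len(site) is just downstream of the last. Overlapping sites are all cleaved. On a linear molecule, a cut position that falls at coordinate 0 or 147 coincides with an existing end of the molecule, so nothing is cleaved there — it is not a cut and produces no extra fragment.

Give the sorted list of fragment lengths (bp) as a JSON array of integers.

[1,3,5,6,6,7,9,9,12,14,14,14,15,15,17]

Per-enzyme occurrences:
  DwuX (CAATCTC, off=7): starts [7, 41, 101, 108, 125] → cuts [14, 48, 108, 115, 132]
  BxoI (CGCTTAGA, off=3): starts [17, 26, 48, 93] → cuts [20, 29, 51, 96]
  OquX (TGCGTG, off=0): starts [34, 57, 72, 87, 133] → cuts [34, 57, 72, 87, 133]

All cut coordinates (distinct, sorted): [14, 20, 29, 34, 48, 51, 57, 72, 87, 96, 108, 115, 132, 133]

Fragment lengths:
  [0,14): 14 bp
  [14,20): 6 bp
  [20,29): 9 bp
  [29,34): 5 bp
  [34,48): 14 bp
  [48,51): 3 bp
  [51,57): 6 bp
  [57,72): 15 bp
  [72,87): 15 bp
  [87,96): 9 bp
  [96,108): 12 bp
  [108,115): 7 bp
  [115,132): 17 bp
  [132,133): 1 bp
  [133,147): 14 bp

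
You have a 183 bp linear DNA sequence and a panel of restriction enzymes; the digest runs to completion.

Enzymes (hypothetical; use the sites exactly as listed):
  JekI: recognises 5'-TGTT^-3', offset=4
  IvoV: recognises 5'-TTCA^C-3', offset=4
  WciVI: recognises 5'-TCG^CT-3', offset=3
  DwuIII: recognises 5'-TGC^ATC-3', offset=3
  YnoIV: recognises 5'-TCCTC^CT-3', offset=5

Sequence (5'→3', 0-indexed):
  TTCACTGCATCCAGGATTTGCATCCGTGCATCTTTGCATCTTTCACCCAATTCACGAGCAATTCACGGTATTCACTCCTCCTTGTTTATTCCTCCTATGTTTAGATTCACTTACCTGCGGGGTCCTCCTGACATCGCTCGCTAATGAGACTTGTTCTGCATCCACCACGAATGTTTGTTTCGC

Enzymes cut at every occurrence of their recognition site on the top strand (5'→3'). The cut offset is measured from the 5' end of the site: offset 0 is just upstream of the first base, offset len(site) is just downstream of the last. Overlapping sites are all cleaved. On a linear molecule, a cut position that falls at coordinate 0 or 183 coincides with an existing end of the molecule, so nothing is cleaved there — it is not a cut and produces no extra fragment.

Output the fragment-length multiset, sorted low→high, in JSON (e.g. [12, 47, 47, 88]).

Per-enzyme occurrences:
  JekI TGTT/4: at [82, 97, 151, 171, 175] ⇒ [86, 101, 155, 175, 179]
  IvoV TTCAC/4: at [0, 41, 50, 61, 70, 105] ⇒ [4, 45, 54, 65, 74, 109]
  WciVI TCGCT/3: at [133, 137] ⇒ [136, 140]
  DwuIII TGCATC/3: at [5, 18, 26, 34, 156] ⇒ [8, 21, 29, 37, 159]
  YnoIV TCCTCCT/5: at [75, 89, 122] ⇒ [80, 94, 127]

Pooled cuts: [4, 8, 21, 29, 37, 45, 54, 65, 74, 80, 86, 94, 101, 109, 127, 136, 140, 155, 159, 175, 179]

Fragments:
  [0,4): 4 bp
  [4,8): 4 bp
  [8,21): 13 bp
  [21,29): 8 bp
  [29,37): 8 bp
  [37,45): 8 bp
  [45,54): 9 bp
  [54,65): 11 bp
  [65,74): 9 bp
  [74,80): 6 bp
  [80,86): 6 bp
  [86,94): 8 bp
  [94,101): 7 bp
  [101,109): 8 bp
  [109,127): 18 bp
  [127,136): 9 bp
  [136,140): 4 bp
  [140,155): 15 bp
  [155,159): 4 bp
  [159,175): 16 bp
  [175,179): 4 bp
  [179,183): 4 bp

[4,4,4,4,4,4,6,6,7,8,8,8,8,8,9,9,9,11,13,15,16,18]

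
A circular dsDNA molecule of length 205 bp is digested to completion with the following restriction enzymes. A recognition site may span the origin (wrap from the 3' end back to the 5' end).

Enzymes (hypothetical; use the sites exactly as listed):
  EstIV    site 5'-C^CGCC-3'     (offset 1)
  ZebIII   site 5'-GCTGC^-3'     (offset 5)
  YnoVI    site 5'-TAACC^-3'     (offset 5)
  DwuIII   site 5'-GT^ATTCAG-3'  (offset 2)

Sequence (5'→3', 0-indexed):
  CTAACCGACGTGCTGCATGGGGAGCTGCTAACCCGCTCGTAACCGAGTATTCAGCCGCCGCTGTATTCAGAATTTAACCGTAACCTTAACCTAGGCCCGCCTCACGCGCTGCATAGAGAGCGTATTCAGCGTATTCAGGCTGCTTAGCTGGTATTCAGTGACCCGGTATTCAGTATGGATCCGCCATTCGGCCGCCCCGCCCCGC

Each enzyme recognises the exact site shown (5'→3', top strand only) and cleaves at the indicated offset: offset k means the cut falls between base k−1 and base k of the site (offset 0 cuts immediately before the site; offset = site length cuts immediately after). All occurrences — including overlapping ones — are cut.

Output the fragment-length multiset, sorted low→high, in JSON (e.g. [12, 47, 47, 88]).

[4,5,5,5,6,6,6,7,9,9,9,9,10,11,11,11,11,12,14,15,15,15]

Per-enzyme occurrences:
  EstIV (CCGCC, off=1): starts [54, 96, 180, 191, 196, 201] → cuts [55, 97, 181, 192, 197, 202]
  ZebIII (GCTGC, off=5): starts [11, 23, 107, 138] → cuts [16, 28, 112, 143]
  YnoVI (TAACC, off=5): starts [1, 28, 39, 74, 80, 86] → cuts [6, 33, 44, 79, 85, 91]
  DwuIII (GTATTCAG, off=2): starts [46, 62, 121, 130, 150, 165] → cuts [48, 64, 123, 132, 152, 167]

Pooled cuts: [6, 16, 28, 33, 44, 48, 55, 64, 79, 85, 91, 97, 112, 123, 132, 143, 152, 167, 181, 192, 197, 202]

Fragment lengths:
  6→16: 10 bp
  16→28: 12 bp
  28→33: 5 bp
  33→44: 11 bp
  44→48: 4 bp
  48→55: 7 bp
  55→64: 9 bp
  64→79: 15 bp
  79→85: 6 bp
  85→91: 6 bp
  91→97: 6 bp
  97→112: 15 bp
  112→123: 11 bp
  123→132: 9 bp
  132→143: 11 bp
  143→152: 9 bp
  152→167: 15 bp
  167→181: 14 bp
  181→192: 11 bp
  192→197: 5 bp
  197→202: 5 bp
  202→6 (wrap): 205-202+6 = 9 bp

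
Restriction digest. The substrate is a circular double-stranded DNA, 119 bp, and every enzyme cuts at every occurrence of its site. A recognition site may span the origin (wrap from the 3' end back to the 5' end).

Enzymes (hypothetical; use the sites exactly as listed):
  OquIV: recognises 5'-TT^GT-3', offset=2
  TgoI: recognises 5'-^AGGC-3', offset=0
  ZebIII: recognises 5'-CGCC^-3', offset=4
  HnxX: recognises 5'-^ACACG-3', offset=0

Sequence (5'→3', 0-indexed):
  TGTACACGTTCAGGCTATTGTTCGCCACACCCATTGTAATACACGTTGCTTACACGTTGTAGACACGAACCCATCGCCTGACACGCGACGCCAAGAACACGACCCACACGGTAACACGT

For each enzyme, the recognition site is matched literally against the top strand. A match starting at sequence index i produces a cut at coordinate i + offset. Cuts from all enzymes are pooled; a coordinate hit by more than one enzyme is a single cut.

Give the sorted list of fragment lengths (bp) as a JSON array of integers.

[2,2,4,4,5,7,7,7,8,8,8,9,9,11,12,16]

Per-enzyme occurrences:
  OquIV (TTGT, off=2): starts [17, 33, 56, 118] → cuts [1, 19, 35, 58]
  TgoI (AGGC, off=0): starts [11] → cuts [11]
  ZebIII (CGCC, off=4): starts [22, 74, 88] → cuts [26, 78, 92]
  HnxX (ACACG, off=0): starts [3, 40, 51, 62, 80, 96, 105, 113] → cuts [3, 40, 51, 62, 80, 96, 105, 113]

Pooled cuts: [1, 3, 11, 19, 26, 35, 40, 51, 58, 62, 78, 80, 92, 96, 105, 113]

Fragment lengths:
  1→3: 2 bp
  3→11: 8 bp
  11→19: 8 bp
  19→26: 7 bp
  26→35: 9 bp
  35→40: 5 bp
  40→51: 11 bp
  51→58: 7 bp
  58→62: 4 bp
  62→78: 16 bp
  78→80: 2 bp
  80→92: 12 bp
  92→96: 4 bp
  96→105: 9 bp
  105→113: 8 bp
  113→1 (wrap): 119-113+1 = 7 bp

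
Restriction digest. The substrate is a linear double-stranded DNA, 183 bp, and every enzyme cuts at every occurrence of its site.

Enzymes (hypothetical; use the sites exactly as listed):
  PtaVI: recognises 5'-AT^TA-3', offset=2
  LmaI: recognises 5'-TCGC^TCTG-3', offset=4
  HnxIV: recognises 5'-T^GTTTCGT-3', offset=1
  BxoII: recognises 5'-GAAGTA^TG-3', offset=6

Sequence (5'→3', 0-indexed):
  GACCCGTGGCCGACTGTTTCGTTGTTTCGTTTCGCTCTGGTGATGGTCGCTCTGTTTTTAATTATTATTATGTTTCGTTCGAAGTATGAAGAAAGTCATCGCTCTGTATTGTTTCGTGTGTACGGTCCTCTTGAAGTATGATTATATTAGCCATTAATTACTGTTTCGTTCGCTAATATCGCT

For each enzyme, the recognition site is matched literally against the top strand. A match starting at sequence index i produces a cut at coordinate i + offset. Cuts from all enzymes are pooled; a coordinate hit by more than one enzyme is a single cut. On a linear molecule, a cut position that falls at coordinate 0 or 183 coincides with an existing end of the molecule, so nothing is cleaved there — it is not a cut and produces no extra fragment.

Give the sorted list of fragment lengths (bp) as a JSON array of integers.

[3,3,3,4,4,4,5,7,8,8,12,12,15,15,15,16,21,28]

Per-enzyme occurrences:
  PtaVI (ATTA, off=2): starts [60, 63, 66, 140, 145, 152, 156] → cuts [62, 65, 68, 142, 147, 154, 158]
  LmaI (TCGCTCTG, off=4): starts [31, 46, 98] → cuts [35, 50, 102]
  HnxIV (TGTTTCGT, off=1): starts [14, 22, 70, 109, 161] → cuts [15, 23, 71, 110, 162]
  BxoII (GAAGTATG, off=6): starts [80, 132] → cuts [86, 138]

Pooled cuts: [15, 23, 35, 50, 62, 65, 68, 71, 86, 102, 110, 138, 142, 147, 154, 158, 162]

Fragments:
  [0,15): 15 bp
  [15,23): 8 bp
  [23,35): 12 bp
  [35,50): 15 bp
  [50,62): 12 bp
  [62,65): 3 bp
  [65,68): 3 bp
  [68,71): 3 bp
  [71,86): 15 bp
  [86,102): 16 bp
  [102,110): 8 bp
  [110,138): 28 bp
  [138,142): 4 bp
  [142,147): 5 bp
  [147,154): 7 bp
  [154,158): 4 bp
  [158,162): 4 bp
  [162,183): 21 bp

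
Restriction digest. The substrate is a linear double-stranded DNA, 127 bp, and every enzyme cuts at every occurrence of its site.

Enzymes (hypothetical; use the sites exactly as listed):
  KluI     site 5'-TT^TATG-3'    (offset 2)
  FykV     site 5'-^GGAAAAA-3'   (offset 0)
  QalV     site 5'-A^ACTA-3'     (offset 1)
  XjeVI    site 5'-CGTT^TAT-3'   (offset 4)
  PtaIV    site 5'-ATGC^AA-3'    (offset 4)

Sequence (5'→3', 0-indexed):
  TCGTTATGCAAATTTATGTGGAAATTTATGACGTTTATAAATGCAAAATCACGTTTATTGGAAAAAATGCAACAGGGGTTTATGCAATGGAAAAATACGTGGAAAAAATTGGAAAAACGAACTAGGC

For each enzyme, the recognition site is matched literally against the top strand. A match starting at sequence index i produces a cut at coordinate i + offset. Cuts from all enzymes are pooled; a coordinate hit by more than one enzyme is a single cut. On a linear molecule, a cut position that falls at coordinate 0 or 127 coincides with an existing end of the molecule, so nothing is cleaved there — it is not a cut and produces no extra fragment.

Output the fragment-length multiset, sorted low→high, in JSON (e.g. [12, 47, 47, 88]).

Scan for sites:
  KluI TTTATG/2: at [12, 24, 78] ⇒ [14, 26, 80]
  FykV GGAAAAA/0: at [59, 88, 100, 110] ⇒ [59, 88, 100, 110]
  QalV AACTA/1: at [119] ⇒ [120]
  XjeVI CGTTTAT/4: at [31, 51] ⇒ [35, 55]
  PtaIV ATGCAA/4: at [5, 40, 66, 81] ⇒ [9, 44, 70, 85]

Pooled cuts: [9, 14, 26, 35, 44, 55, 59, 70, 80, 85, 88, 100, 110, 120]

Fragments:
  [0,9): 9 bp
  [9,14): 5 bp
  [14,26): 12 bp
  [26,35): 9 bp
  [35,44): 9 bp
  [44,55): 11 bp
  [55,59): 4 bp
  [59,70): 11 bp
  [70,80): 10 bp
  [80,85): 5 bp
  [85,88): 3 bp
  [88,100): 12 bp
  [100,110): 10 bp
  [110,120): 10 bp
  [120,127): 7 bp

[3,4,5,5,7,9,9,9,10,10,10,11,11,12,12]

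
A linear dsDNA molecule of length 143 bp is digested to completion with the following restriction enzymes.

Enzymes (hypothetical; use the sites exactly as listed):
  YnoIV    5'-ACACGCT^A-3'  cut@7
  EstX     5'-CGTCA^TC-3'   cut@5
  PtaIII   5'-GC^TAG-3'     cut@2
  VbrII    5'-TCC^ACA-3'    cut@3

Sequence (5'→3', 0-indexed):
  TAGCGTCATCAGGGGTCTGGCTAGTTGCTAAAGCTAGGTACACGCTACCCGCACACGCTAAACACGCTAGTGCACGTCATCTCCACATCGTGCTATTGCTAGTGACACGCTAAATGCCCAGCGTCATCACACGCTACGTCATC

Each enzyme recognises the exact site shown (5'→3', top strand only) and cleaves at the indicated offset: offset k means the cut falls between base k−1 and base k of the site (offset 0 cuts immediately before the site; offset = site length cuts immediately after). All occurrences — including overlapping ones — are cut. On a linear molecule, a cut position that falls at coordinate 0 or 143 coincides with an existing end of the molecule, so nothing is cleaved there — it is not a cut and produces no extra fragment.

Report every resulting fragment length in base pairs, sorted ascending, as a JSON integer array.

Per-enzyme occurrences:
  YnoIV (ACACGCTA, off=7): starts [39, 52, 61, 104, 128] → cuts [46, 59, 68, 111, 135]
  EstX (CGTCATC, off=5): starts [3, 74, 121, 136] → cuts [8, 79, 126, 141]
  PtaIII (GCTAG, off=2): starts [19, 32, 65, 97] → cuts [21, 34, 67, 99]
  VbrII (TCCACA, off=3): starts [81] → cuts [84]

All cut coordinates (distinct, sorted): [8, 21, 34, 46, 59, 67, 68, 79, 84, 99, 111, 126, 135, 141]

Fragment lengths:
  [0,8): 8 bp
  [8,21): 13 bp
  [21,34): 13 bp
  [34,46): 12 bp
  [46,59): 13 bp
  [59,67): 8 bp
  [67,68): 1 bp
  [68,79): 11 bp
  [79,84): 5 bp
  [84,99): 15 bp
  [99,111): 12 bp
  [111,126): 15 bp
  [126,135): 9 bp
  [135,141): 6 bp
  [141,143): 2 bp

[1,2,5,6,8,8,9,11,12,12,13,13,13,15,15]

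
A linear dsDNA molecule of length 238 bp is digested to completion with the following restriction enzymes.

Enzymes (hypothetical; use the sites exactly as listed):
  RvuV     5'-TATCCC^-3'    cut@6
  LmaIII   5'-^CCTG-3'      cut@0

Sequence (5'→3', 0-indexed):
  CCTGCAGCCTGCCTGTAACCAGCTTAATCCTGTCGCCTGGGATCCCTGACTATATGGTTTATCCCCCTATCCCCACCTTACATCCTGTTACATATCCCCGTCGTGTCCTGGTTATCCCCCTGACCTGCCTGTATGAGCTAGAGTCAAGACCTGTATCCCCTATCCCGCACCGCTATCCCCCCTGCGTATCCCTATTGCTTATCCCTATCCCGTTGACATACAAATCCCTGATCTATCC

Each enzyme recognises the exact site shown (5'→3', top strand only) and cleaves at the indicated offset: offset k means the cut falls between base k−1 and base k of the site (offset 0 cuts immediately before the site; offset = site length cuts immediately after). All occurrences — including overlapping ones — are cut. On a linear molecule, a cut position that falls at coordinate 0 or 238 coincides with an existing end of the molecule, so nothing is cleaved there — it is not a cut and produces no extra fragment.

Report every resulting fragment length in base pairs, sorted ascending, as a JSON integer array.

Per-enzyme occurrences:
  RvuV (TATCCC, off=6): starts [59, 67, 92, 112, 153, 160, 173, 186, 199, 205] → cuts [65, 73, 98, 118, 159, 166, 179, 192, 205, 211]
  LmaIII (CCTG, off=0): starts [0, 7, 11, 28, 35, 44, 83, 106, 118, 123, 127, 149, 180, 226] → cuts [7, 11, 28, 35, 44, 83, 106, 118, 123, 127, 149, 180, 226] (position 0 is a terminus of the linear molecule — no cut)

Pooled cuts: [7, 11, 28, 35, 44, 65, 73, 83, 98, 106, 118, 123, 127, 149, 159, 166, 179, 180, 192, 205, 211, 226]

Fragment lengths:
  [0,7): 7 bp
  [7,11): 4 bp
  [11,28): 17 bp
  [28,35): 7 bp
  [35,44): 9 bp
  [44,65): 21 bp
  [65,73): 8 bp
  [73,83): 10 bp
  [83,98): 15 bp
  [98,106): 8 bp
  [106,118): 12 bp
  [118,123): 5 bp
  [123,127): 4 bp
  [127,149): 22 bp
  [149,159): 10 bp
  [159,166): 7 bp
  [166,179): 13 bp
  [179,180): 1 bp
  [180,192): 12 bp
  [192,205): 13 bp
  [205,211): 6 bp
  [211,226): 15 bp
  [226,238): 12 bp

[1,4,4,5,6,7,7,7,8,8,9,10,10,12,12,12,13,13,15,15,17,21,22]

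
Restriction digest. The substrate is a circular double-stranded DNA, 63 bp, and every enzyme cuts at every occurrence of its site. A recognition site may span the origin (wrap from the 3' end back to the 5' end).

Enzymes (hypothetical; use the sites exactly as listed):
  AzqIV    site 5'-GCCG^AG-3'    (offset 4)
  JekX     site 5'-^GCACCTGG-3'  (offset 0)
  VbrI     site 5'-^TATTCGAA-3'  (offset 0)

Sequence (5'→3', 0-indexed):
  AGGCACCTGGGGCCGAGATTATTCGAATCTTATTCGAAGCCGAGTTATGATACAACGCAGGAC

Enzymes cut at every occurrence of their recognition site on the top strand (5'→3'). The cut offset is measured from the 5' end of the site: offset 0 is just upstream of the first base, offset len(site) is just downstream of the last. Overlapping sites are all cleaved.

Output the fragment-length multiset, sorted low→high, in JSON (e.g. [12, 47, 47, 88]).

Per-enzyme occurrences:
  AzqIV GCCGAG/4: at [11, 38] ⇒ [15, 42]
  JekX GCACCTGG/0: at [2] ⇒ [2]
  VbrI TATTCGAA/0: at [19, 30] ⇒ [19, 30]

Pooled cuts: [2, 15, 19, 30, 42]

Fragments:
  2→15: 13 bp
  15→19: 4 bp
  19→30: 11 bp
  30→42: 12 bp
  42→2 (wrap): 63-42+2 = 23 bp

[4,11,12,13,23]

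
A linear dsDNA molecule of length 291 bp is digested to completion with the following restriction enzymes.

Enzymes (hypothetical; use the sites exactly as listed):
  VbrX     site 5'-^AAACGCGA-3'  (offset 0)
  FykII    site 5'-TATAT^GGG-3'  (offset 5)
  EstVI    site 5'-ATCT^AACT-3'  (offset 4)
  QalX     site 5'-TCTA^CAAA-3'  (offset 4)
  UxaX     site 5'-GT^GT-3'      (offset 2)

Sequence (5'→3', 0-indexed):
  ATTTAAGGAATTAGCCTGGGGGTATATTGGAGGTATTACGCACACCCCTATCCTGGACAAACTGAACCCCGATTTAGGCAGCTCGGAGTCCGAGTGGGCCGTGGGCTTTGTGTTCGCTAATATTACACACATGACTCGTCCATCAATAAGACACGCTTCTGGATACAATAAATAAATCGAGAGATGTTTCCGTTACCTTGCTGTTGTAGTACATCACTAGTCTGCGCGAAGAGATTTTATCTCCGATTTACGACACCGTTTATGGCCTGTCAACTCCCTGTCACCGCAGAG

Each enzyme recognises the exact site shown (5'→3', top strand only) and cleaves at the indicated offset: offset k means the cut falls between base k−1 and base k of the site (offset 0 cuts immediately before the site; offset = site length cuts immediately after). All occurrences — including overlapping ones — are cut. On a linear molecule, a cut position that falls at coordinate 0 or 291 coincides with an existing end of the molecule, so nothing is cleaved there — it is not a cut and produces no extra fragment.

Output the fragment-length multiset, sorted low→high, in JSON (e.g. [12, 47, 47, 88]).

Scan for sites:
  VbrX (AAACGCGA, off=0): no sites
  FykII (TATATGGG, off=5): no sites
  EstVI (ATCTAACT, off=4): no sites
  QalX (TCTACAAA, off=4): no sites
  UxaX (GTGT, off=2): starts [109] → cuts [111]

Pooled cuts: [111]

Fragment lengths:
  [0,111): 111 bp
  [111,291): 180 bp

[111,180]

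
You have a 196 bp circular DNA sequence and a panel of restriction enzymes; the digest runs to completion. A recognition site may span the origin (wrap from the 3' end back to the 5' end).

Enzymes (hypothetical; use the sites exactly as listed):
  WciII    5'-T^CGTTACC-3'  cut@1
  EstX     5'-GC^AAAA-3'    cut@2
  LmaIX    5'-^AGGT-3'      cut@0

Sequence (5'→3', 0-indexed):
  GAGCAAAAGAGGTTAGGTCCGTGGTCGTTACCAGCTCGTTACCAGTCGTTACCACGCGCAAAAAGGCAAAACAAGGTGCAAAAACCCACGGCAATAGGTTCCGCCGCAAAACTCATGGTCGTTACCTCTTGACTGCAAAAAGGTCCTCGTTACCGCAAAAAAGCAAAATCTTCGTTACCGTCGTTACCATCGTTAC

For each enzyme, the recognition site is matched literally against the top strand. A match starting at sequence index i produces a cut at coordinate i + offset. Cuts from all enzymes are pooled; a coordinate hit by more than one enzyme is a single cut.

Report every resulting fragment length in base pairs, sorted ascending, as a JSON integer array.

[4,5,5,6,6,7,8,8,8,9,9,10,11,11,12,12,13,16,17,19]

Site scan:
  WciII (TCGTTACC, off=1): starts [24, 35, 45, 118, 146, 171, 180] → cuts [25, 36, 46, 119, 147, 172, 181]
  EstX (GCAAAA, off=2): starts [2, 57, 65, 77, 105, 134, 154, 162] → cuts [4, 59, 67, 79, 107, 136, 156, 164]
  LmaIX (AGGT, off=0): starts [9, 14, 73, 95, 140] → cuts [9, 14, 73, 95, 140]

Pooled cuts: [4, 9, 14, 25, 36, 46, 59, 67, 73, 79, 95, 107, 119, 136, 140, 147, 156, 164, 172, 181]

Fragment lengths:
  4→9: 5 bp
  9→14: 5 bp
  14→25: 11 bp
  25→36: 11 bp
  36→46: 10 bp
  46→59: 13 bp
  59→67: 8 bp
  67→73: 6 bp
  73→79: 6 bp
  79→95: 16 bp
  95→107: 12 bp
  107→119: 12 bp
  119→136: 17 bp
  136→140: 4 bp
  140→147: 7 bp
  147→156: 9 bp
  156→164: 8 bp
  164→172: 8 bp
  172→181: 9 bp
  181→4 (wrap): 196-181+4 = 19 bp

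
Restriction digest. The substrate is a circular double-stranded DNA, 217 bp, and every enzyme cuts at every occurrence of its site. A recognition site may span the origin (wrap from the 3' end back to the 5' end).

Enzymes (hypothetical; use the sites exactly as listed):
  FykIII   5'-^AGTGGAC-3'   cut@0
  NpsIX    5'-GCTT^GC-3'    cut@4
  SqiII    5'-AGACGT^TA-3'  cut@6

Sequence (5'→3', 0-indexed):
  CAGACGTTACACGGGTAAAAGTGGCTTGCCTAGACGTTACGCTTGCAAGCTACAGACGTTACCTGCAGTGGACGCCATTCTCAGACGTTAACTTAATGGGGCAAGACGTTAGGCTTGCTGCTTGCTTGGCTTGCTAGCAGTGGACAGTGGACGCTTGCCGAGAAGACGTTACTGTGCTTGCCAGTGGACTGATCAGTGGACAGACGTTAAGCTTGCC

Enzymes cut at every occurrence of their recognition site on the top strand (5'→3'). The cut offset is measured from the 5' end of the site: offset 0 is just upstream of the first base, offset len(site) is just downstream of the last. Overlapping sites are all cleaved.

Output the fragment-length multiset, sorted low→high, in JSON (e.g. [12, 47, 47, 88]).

Scan for sites:
  FykIII AGTGGAC/0: at [66, 138, 145, 182, 194] ⇒ [66, 138, 145, 182, 194]
  NpsIX GCTTGC/4: at [23, 40, 112, 119, 128, 152, 175, 210] ⇒ [27, 44, 116, 123, 132, 156, 179, 214]
  SqiII AGACGTTA/6: at [1, 31, 53, 82, 103, 163, 201] ⇒ [7, 37, 59, 88, 109, 169, 207]

All cut coordinates (distinct, sorted): [7, 27, 37, 44, 59, 66, 88, 109, 116, 123, 132, 138, 145, 156, 169, 179, 182, 194, 207, 214]

Fragment lengths:
  7→27: 20 bp
  27→37: 10 bp
  37→44: 7 bp
  44→59: 15 bp
  59→66: 7 bp
  66→88: 22 bp
  88→109: 21 bp
  109→116: 7 bp
  116→123: 7 bp
  123→132: 9 bp
  132→138: 6 bp
  138→145: 7 bp
  145→156: 11 bp
  156→169: 13 bp
  169→179: 10 bp
  179→182: 3 bp
  182→194: 12 bp
  194→207: 13 bp
  207→214: 7 bp
  214→7 (wrap): 217-214+7 = 10 bp

[3,6,7,7,7,7,7,7,9,10,10,10,11,12,13,13,15,20,21,22]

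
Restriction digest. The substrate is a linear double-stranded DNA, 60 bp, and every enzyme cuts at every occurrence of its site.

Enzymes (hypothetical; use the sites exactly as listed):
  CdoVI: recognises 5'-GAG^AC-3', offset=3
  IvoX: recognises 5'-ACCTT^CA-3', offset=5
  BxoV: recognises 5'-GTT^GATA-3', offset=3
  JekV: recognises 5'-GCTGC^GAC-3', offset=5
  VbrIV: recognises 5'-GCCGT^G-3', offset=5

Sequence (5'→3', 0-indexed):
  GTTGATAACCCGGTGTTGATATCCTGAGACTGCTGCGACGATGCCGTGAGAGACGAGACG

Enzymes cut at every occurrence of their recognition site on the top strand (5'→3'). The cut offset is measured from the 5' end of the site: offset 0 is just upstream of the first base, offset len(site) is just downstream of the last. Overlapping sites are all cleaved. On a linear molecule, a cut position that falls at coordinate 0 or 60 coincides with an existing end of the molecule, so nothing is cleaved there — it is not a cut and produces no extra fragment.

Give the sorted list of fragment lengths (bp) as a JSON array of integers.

Per-enzyme occurrences:
  CdoVI GAGAC/3: at [25, 49, 54] ⇒ [28, 52, 57]
  IvoX (ACCTTCA, off=5): no sites
  BxoV GTTGATA/3: at [0, 14] ⇒ [3, 17]
  JekV GCTGCGAC/5: at [31] ⇒ [36]
  VbrIV GCCGTG/5: at [42] ⇒ [47]

All cut coordinates (distinct, sorted): [3, 17, 28, 36, 47, 52, 57]

Fragment lengths:
  [0,3): 3 bp
  [3,17): 14 bp
  [17,28): 11 bp
  [28,36): 8 bp
  [36,47): 11 bp
  [47,52): 5 bp
  [52,57): 5 bp
  [57,60): 3 bp

[3,3,5,5,8,11,11,14]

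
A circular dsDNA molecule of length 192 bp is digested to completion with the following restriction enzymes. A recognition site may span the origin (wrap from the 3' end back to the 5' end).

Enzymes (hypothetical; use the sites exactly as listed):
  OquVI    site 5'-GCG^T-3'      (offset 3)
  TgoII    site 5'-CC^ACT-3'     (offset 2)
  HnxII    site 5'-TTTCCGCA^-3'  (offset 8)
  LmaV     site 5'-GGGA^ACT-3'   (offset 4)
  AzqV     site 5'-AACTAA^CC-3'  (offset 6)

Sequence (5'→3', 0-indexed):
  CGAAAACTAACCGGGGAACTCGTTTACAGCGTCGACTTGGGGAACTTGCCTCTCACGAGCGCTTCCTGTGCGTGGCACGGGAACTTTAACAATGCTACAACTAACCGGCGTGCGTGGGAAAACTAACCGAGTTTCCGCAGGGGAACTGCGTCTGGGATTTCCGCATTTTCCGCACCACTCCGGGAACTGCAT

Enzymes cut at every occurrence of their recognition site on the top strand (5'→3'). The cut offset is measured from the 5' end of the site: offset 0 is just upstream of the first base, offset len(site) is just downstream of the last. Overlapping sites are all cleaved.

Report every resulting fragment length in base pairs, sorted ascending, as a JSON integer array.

Site scan:
  OquVI GCGT/3: at [28, 69, 107, 111, 147] ⇒ [31, 72, 110, 114, 150]
  TgoII CCACT/2: at [174] ⇒ [176]
  HnxII TTTCCGCA/8: at [131, 157, 166] ⇒ [139, 165, 174]
  LmaV GGGAACT/4: at [13, 39, 78, 140, 181] ⇒ [17, 43, 82, 144, 185]
  AzqV AACTAACC/6: at [4, 98, 120] ⇒ [10, 104, 126]

Pooled cuts: [10, 17, 31, 43, 72, 82, 104, 110, 114, 126, 139, 144, 150, 165, 174, 176, 185]

Fragment lengths:
  10→17: 7 bp
  17→31: 14 bp
  31→43: 12 bp
  43→72: 29 bp
  72→82: 10 bp
  82→104: 22 bp
  104→110: 6 bp
  110→114: 4 bp
  114→126: 12 bp
  126→139: 13 bp
  139→144: 5 bp
  144→150: 6 bp
  150→165: 15 bp
  165→174: 9 bp
  174→176: 2 bp
  176→185: 9 bp
  185→10 (wrap): 192-185+10 = 17 bp

[2,4,5,6,6,7,9,9,10,12,12,13,14,15,17,22,29]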